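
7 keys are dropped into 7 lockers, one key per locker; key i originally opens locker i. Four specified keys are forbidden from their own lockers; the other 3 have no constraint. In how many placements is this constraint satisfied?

Inclusion-exclusion on the 4 forbidden self-matches:
Σ_{j=0}^{4} (-1)^j C(4,j)(7-j)!
= C(4,0)·7! - C(4,1)·6! + C(4,2)·5! - C(4,3)·4! + C(4,4)·3!
= 5040 - 2880 + 720 - 96 + 6
= 2790

2790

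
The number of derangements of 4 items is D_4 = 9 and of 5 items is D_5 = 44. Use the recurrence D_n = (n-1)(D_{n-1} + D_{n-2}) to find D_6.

D_6 = (6-1)·(D_5 + D_4) = 5·(44 + 9) = 5·53 = 265.

265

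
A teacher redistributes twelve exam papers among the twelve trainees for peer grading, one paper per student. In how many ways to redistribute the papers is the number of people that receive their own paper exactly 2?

Pick the 2 fixed positions: C(12,2) = 66 ways.
The remaining 10 must be deranged: !10 = 1334961.
Total: 66 × 1334961 = 88107426.

88107426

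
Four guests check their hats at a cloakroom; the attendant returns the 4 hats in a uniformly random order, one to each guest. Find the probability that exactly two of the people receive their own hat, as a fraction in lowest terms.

Favorable outcomes: C(4,2)·!2 = 6·1 = 6.
Total outcomes: 4! = 24.
Probability = 6/24 = 1/4.

1/4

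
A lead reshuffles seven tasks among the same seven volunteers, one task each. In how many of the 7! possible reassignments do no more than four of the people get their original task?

5018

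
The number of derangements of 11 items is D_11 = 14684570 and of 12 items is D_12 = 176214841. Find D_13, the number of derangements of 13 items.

2290792932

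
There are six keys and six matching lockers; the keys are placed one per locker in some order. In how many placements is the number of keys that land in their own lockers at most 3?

704

# with exactly i fixed is C(6,i)·!(6-i); sum over i=0..3:
  i=0: C(6,0)·!6 = 1·265 = 265
  i=1: C(6,1)·!5 = 6·44 = 264
  i=2: C(6,2)·!4 = 15·9 = 135
  i=3: C(6,3)·!3 = 20·2 = 40
Total = 704.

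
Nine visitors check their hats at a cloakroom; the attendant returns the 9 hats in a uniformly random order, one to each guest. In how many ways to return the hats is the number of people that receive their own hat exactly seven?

36

Pick the 7 fixed positions: C(9,7) = 36 ways.
The other 2 form a derangement: !2 = 1.
Total: 36 × 1 = 36.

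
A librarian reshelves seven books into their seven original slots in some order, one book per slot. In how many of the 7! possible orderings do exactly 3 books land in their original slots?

Choose which 3 of the 7 are fixed: C(7,3) = 35.
The remaining 4 must be deranged: !4 = 9.
Total: 35 × 9 = 315.

315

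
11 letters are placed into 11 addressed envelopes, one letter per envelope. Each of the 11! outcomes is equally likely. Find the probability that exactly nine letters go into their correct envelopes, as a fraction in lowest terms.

Favorable outcomes: C(11,9)·!2 = 55·1 = 55.
Total outcomes: 11! = 39916800.
Probability = 55/39916800 = 1/725760.

1/725760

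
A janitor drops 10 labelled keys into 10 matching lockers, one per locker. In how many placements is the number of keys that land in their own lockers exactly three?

Pick the 3 fixed positions: C(10,3) = 120 ways.
The remaining 7 must be deranged: !7 = 1854.
Total: 120 × 1854 = 222480.

222480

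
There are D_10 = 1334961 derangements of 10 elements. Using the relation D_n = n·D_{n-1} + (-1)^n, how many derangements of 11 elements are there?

14684570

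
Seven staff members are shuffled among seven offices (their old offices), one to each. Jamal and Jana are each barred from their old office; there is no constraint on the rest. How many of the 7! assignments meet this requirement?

Inclusion-exclusion on the 2 forbidden self-matches:
Σ_{j=0}^{2} (-1)^j C(2,j)(7-j)!
= C(2,0)·7! - C(2,1)·6! + C(2,2)·5!
= 5040 - 1440 + 120
= 3720

3720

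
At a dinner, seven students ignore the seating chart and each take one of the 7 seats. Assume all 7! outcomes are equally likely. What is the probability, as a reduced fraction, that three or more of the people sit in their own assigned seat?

Favorable outcomes: Σ_{i≥3} C(7,i)·!(7-i) = 35·9 + 35·2 + 21·1 + 7·0 + 1·1 = 407.
Total outcomes: 7! = 5040.
Probability = 407/5040 = 407/5040.

407/5040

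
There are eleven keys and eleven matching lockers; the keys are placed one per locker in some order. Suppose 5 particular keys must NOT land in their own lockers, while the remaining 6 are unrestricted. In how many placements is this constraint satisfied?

25022880

Let A_j be the event that the j-th constrained one is fixed. By inclusion-exclusion over the 5 events:
Σ_{j=0}^{5} (-1)^j C(5,j)(11-j)!
= C(5,0)·11! - C(5,1)·10! + C(5,2)·9! - C(5,3)·8! + C(5,4)·7! - C(5,5)·6!
= 39916800 - 18144000 + 3628800 - 403200 + 25200 - 720
= 25022880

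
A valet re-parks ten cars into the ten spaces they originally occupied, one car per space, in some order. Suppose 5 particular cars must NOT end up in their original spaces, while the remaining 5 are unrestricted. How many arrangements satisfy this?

2170680

Inclusion-exclusion on the 5 forbidden self-matches:
Σ_{j=0}^{5} (-1)^j C(5,j)(10-j)!
= C(5,0)·10! - C(5,1)·9! + C(5,2)·8! - C(5,3)·7! + C(5,4)·6! - C(5,5)·5!
= 3628800 - 1814400 + 403200 - 50400 + 3600 - 120
= 2170680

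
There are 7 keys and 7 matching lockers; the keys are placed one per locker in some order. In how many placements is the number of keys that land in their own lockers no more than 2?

4633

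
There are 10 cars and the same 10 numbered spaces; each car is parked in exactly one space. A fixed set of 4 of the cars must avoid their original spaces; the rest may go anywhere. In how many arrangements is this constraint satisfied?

2399760

Inclusion-exclusion on the 4 forbidden self-matches:
Σ_{j=0}^{4} (-1)^j C(4,j)(10-j)!
= C(4,0)·10! - C(4,1)·9! + C(4,2)·8! - C(4,3)·7! + C(4,4)·6!
= 3628800 - 1451520 + 241920 - 20160 + 720
= 2399760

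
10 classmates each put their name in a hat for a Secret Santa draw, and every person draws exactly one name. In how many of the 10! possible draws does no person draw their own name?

1334961

Use !n = (n-1)(!(n-1) + !(n-2)).
!10 = 9·(133496 + 14833) = 9·148329 = 1334961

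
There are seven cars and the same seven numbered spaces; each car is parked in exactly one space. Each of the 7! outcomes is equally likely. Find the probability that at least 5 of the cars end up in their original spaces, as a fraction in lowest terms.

11/2520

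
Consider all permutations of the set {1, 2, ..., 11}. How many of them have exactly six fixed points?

20328

Choose which 6 of the 11 are fixed: C(11,6) = 462.
The remaining 5 must be deranged: !5 = 44.
Total: 462 × 44 = 20328.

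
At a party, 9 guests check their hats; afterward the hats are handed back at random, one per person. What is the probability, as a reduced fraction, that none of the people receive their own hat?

16687/45360

Favorable outcomes: !9 = 133496.
Total outcomes: 9! = 362880.
Probability = 133496/362880 = 16687/45360.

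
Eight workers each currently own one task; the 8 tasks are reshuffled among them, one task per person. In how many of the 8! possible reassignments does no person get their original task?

14833

Use !n = (n-1)(!(n-1) + !(n-2)).
!8 = 7·(1854 + 265) = 7·2119 = 14833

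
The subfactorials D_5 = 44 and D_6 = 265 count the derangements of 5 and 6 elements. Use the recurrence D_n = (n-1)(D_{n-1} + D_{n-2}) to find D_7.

D_7 = (7-1)·(D_6 + D_5) = 6·(265 + 44) = 6·309 = 1854.

1854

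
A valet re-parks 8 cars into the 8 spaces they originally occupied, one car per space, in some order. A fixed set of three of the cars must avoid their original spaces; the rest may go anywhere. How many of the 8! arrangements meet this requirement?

27240

Inclusion-exclusion on the 3 forbidden self-matches:
Σ_{j=0}^{3} (-1)^j C(3,j)(8-j)!
= C(3,0)·8! - C(3,1)·7! + C(3,2)·6! - C(3,3)·5!
= 40320 - 15120 + 2160 - 120
= 27240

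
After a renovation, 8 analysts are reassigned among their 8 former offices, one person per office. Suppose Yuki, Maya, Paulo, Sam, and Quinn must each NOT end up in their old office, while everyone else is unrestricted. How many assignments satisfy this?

21234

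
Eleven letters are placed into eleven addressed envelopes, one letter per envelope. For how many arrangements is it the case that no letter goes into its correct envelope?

Use !n = n·!(n-1) + (-1)^n.
!11 = 11·1334961 - 1 = 14684570

14684570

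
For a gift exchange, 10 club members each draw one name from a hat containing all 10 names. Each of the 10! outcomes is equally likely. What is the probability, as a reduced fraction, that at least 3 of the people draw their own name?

145697/1814400

Favorable outcomes: Σ_{i≥3} C(10,i)·!(10-i) = 120·1854 + 210·265 + 252·44 + 210·9 + 120·2 + 45·1 + 10·0 + 1·1 = 291394.
Total outcomes: 10! = 3628800.
Probability = 291394/3628800 = 145697/1814400.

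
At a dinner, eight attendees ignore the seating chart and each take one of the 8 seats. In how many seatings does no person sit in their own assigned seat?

Use !n = (n-1)(!(n-1) + !(n-2)).
!8 = 7·(1854 + 265) = 7·2119 = 14833

14833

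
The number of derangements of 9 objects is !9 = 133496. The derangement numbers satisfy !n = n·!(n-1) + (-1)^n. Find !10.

1334961

!10 = 10·133496 + 1 = 1334961.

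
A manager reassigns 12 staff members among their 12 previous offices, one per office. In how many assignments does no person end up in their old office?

By inclusion-exclusion, !12 = Σ (-1)^k · 12!/k! for k=0..12
= 12! - 12!/1! + 12!/2! - 12!/3! + 12!/4! - 12!/5! + 12!/6! - 12!/7! + 12!/8! - 12!/9! + 12!/10! - 12!/11! + 12!/12!
= 479001600 - 479001600 + 239500800 - 79833600 + 19958400 - 3991680 + 665280 - 95040 + 11880 - 1320 + 132 - 12 + 1
= 176214841

176214841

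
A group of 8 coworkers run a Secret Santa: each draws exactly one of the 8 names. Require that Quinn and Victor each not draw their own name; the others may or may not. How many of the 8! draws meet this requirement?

Inclusion-exclusion on the 2 forbidden self-matches:
Σ_{j=0}^{2} (-1)^j C(2,j)(8-j)!
= C(2,0)·8! - C(2,1)·7! + C(2,2)·6!
= 40320 - 10080 + 720
= 30960

30960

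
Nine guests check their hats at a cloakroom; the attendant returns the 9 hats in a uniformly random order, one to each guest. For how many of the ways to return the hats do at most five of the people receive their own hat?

362675

Sum C(9,i)·!(9-i) for i = 0..5:
  i=0: C(9,0)·!9 = 1·133496 = 133496
  i=1: C(9,1)·!8 = 9·14833 = 133497
  i=2: C(9,2)·!7 = 36·1854 = 66744
  i=3: C(9,3)·!6 = 84·265 = 22260
  i=4: C(9,4)·!5 = 126·44 = 5544
  i=5: C(9,5)·!4 = 126·9 = 1134
Total = 362675.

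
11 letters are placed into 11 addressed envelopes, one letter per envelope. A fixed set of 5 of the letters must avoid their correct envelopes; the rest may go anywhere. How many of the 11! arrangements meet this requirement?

25022880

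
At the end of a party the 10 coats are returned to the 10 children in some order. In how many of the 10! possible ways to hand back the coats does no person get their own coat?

The number of derangements of 10 is !10 = Σ_{k=0}^{10} (-1)^k·10!/k!
= 10! - 10!/1! + 10!/2! - 10!/3! + 10!/4! - 10!/5! + 10!/6! - 10!/7! + 10!/8! - 10!/9! + 10!/10!
= 3628800 - 3628800 + 1814400 - 604800 + 151200 - 30240 + 5040 - 720 + 90 - 10 + 1
= 1334961

1334961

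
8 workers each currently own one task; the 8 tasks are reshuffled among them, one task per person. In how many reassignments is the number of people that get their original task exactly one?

Choose which one of the 8 is fixed: C(8,1) = 8.
The other 7 form a derangement: !7 = 1854.
Total: 8 × 1854 = 14832.

14832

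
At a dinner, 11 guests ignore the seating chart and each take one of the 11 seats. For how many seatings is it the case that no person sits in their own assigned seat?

Recurrence: !11 = 11·!10 + (-1)^11.
!11 = 11·1334961 - 1 = 14684570

14684570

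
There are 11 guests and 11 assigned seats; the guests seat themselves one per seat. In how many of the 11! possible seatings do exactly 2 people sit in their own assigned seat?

7342280

Pick the 2 fixed positions: C(11,2) = 55 ways.
The remaining 9 must be deranged: !9 = 133496.
Total: 55 × 133496 = 7342280.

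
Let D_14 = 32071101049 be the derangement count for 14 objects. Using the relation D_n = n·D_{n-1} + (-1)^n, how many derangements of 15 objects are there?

481066515734

D_15 = 15·32071101049 - 1 = 481066515734.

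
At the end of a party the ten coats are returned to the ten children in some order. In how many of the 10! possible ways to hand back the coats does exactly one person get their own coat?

1334960

Choose which one of the 10 is fixed: C(10,1) = 10.
The other 9 form a derangement: !9 = 133496.
Total: 10 × 133496 = 1334960.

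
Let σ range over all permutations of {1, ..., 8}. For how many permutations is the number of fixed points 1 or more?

25487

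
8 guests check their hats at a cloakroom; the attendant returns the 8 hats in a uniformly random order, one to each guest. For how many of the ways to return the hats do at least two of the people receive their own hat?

10655

Sum C(8,i)·!(8-i) for i = 2..8:
  i=2: C(8,2)·!6 = 28·265 = 7420
  i=3: C(8,3)·!5 = 56·44 = 2464
  i=4: C(8,4)·!4 = 70·9 = 630
  i=5: C(8,5)·!3 = 56·2 = 112
  i=6: C(8,6)·!2 = 28·1 = 28
  i=7: C(8,7)·!1 = 8·0 = 0
  i=8: C(8,8)·!0 = 1·1 = 1
Total = 10655.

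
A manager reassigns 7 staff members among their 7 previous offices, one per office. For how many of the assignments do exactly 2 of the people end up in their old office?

924

Pick the 2 fixed positions: C(7,2) = 21 ways.
The other 5 form a derangement: !5 = 44.
Total: 21 × 44 = 924.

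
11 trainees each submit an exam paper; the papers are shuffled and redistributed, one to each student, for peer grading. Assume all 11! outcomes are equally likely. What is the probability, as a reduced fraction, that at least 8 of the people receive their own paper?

Favorable outcomes: Σ_{i≥8} C(11,i)·!(11-i) = 165·2 + 55·1 + 11·0 + 1·1 = 386.
Total outcomes: 11! = 39916800.
Probability = 386/39916800 = 193/19958400.

193/19958400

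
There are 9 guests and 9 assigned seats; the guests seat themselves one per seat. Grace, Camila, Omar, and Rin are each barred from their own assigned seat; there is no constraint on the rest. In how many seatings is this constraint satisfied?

229080

Inclusion-exclusion on the 4 forbidden self-matches:
Σ_{j=0}^{4} (-1)^j C(4,j)(9-j)!
= C(4,0)·9! - C(4,1)·8! + C(4,2)·7! - C(4,3)·6! + C(4,4)·5!
= 362880 - 161280 + 30240 - 2880 + 120
= 229080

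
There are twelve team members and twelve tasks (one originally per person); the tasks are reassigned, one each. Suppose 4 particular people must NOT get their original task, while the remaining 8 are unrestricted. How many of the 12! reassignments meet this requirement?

339696000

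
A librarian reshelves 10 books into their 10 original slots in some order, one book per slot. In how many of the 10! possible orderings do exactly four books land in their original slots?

Choose which 4 of the 10 are fixed: C(10,4) = 210.
The remaining 6 must be deranged: !6 = 265.
Total: 210 × 265 = 55650.

55650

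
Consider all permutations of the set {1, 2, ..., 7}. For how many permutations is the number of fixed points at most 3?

4948

# with exactly i fixed is C(7,i)·!(7-i); sum over i=0..3:
  i=0: C(7,0)·!7 = 1·1854 = 1854
  i=1: C(7,1)·!6 = 7·265 = 1855
  i=2: C(7,2)·!5 = 21·44 = 924
  i=3: C(7,3)·!4 = 35·9 = 315
Total = 4948.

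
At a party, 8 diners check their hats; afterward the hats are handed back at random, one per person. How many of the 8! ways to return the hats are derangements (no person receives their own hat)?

14833

Use !n = n·!(n-1) + (-1)^n.
!8 = 8·1854 + 1 = 14833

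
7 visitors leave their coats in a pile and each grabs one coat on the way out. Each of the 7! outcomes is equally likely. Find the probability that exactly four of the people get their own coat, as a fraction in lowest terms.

Favorable outcomes: C(7,4)·!3 = 35·2 = 70.
Total outcomes: 7! = 5040.
Probability = 70/5040 = 1/72.

1/72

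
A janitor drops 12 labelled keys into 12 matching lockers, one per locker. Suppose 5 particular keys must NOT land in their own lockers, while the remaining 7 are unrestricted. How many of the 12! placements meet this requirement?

Inclusion-exclusion on the 5 forbidden self-matches:
Σ_{j=0}^{5} (-1)^j C(5,j)(12-j)!
= C(5,0)·12! - C(5,1)·11! + C(5,2)·10! - C(5,3)·9! + C(5,4)·8! - C(5,5)·7!
= 479001600 - 199584000 + 36288000 - 3628800 + 201600 - 5040
= 312273360

312273360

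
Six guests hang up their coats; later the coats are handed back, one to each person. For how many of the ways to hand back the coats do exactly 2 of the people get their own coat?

Pick the 2 fixed positions: C(6,2) = 15 ways.
The remaining 4 must be deranged: !4 = 9.
Total: 15 × 9 = 135.

135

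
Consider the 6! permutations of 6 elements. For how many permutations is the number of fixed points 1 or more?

455

# with exactly i fixed is C(6,i)·!(6-i); sum over i=1..6:
  i=1: C(6,1)·!5 = 6·44 = 264
  i=2: C(6,2)·!4 = 15·9 = 135
  i=3: C(6,3)·!3 = 20·2 = 40
  i=4: C(6,4)·!2 = 15·1 = 15
  i=5: C(6,5)·!1 = 6·0 = 0
  i=6: C(6,6)·!0 = 1·1 = 1
Total = 455.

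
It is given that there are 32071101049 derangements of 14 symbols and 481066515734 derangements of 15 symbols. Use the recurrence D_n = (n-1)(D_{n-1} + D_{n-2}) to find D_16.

7697064251745

D_16 = (16-1)·(D_15 + D_14) = 15·(481066515734 + 32071101049) = 15·513137616783 = 7697064251745.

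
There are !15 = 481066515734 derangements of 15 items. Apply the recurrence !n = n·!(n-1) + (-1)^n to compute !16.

7697064251745

!16 = 16·481066515734 + 1 = 7697064251745.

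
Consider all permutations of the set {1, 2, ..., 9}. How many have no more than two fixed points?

333737

Sum C(9,i)·!(9-i) for i = 0..2:
  i=0: C(9,0)·!9 = 1·133496 = 133496
  i=1: C(9,1)·!8 = 9·14833 = 133497
  i=2: C(9,2)·!7 = 36·1854 = 66744
Total = 333737.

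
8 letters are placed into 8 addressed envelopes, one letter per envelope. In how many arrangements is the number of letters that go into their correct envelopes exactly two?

Choose which 2 of the 8 are fixed: C(8,2) = 28.
The other 6 form a derangement: !6 = 265.
Total: 28 × 265 = 7420.

7420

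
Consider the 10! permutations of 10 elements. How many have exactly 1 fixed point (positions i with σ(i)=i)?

1334960

Choose which one of the 10 is fixed: C(10,1) = 10.
The remaining 9 must be deranged: !9 = 133496.
Total: 10 × 133496 = 1334960.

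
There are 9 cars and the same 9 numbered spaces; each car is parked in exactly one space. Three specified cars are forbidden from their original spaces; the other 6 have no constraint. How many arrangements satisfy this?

256320

Inclusion-exclusion on the 3 forbidden self-matches:
Σ_{j=0}^{3} (-1)^j C(3,j)(9-j)!
= C(3,0)·9! - C(3,1)·8! + C(3,2)·7! - C(3,3)·6!
= 362880 - 120960 + 15120 - 720
= 256320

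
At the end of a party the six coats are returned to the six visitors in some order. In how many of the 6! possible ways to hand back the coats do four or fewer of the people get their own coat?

719

Sum C(6,i)·!(6-i) for i = 0..4:
  i=0: C(6,0)·!6 = 1·265 = 265
  i=1: C(6,1)·!5 = 6·44 = 264
  i=2: C(6,2)·!4 = 15·9 = 135
  i=3: C(6,3)·!3 = 20·2 = 40
  i=4: C(6,4)·!2 = 15·1 = 15
Total = 719.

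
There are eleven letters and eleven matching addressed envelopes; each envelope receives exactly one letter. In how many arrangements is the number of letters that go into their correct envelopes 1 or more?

25232230

# with exactly i fixed is C(11,i)·!(11-i); sum over i=1..11:
  i=1: C(11,1)·!10 = 11·1334961 = 14684571
  i=2: C(11,2)·!9 = 55·133496 = 7342280
  i=3: C(11,3)·!8 = 165·14833 = 2447445
  i=4: C(11,4)·!7 = 330·1854 = 611820
  i=5: C(11,5)·!6 = 462·265 = 122430
  i=6: C(11,6)·!5 = 462·44 = 20328
  i=7: C(11,7)·!4 = 330·9 = 2970
  i=8: C(11,8)·!3 = 165·2 = 330
  i=9: C(11,9)·!2 = 55·1 = 55
  i=10: C(11,10)·!1 = 11·0 = 0
  i=11: C(11,11)·!0 = 1·1 = 1
Total = 25232230.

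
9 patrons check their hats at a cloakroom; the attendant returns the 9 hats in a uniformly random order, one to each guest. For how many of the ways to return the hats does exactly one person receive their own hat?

Choose which one of the 9 is fixed: C(9,1) = 9.
The other 8 form a derangement: !8 = 14833.
Total: 9 × 14833 = 133497.

133497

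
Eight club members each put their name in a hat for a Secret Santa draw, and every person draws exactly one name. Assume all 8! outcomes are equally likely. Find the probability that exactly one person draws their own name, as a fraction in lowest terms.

103/280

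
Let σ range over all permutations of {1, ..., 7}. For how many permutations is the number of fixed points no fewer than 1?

Sum C(7,i)·!(7-i) for i = 1..7:
  i=1: C(7,1)·!6 = 7·265 = 1855
  i=2: C(7,2)·!5 = 21·44 = 924
  i=3: C(7,3)·!4 = 35·9 = 315
  i=4: C(7,4)·!3 = 35·2 = 70
  i=5: C(7,5)·!2 = 21·1 = 21
  i=6: C(7,6)·!1 = 7·0 = 0
  i=7: C(7,7)·!0 = 1·1 = 1
Total = 3186.

3186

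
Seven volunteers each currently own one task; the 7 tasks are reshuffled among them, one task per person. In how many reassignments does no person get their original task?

1854

!7 = 7! · Σ_{k=0}^{7} (-1)^k/k!
= 7! - 7!/1! + 7!/2! - 7!/3! + 7!/4! - 7!/5! + 7!/6! - 7!/7!
= 5040 - 5040 + 2520 - 840 + 210 - 42 + 7 - 1
= 1854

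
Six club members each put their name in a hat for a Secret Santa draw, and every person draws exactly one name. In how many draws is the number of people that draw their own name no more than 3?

704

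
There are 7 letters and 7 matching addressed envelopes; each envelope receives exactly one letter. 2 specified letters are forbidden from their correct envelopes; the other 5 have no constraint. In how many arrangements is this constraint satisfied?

3720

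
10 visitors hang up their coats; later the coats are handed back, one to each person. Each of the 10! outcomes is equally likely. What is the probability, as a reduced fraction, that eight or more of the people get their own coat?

23/1814400

Favorable outcomes: Σ_{i≥8} C(10,i)·!(10-i) = 45·1 + 10·0 + 1·1 = 46.
Total outcomes: 10! = 3628800.
Probability = 46/3628800 = 23/1814400.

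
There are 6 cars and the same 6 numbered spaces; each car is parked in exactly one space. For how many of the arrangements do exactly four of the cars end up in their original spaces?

15

Choose which 4 of the 6 are fixed: C(6,4) = 15.
The remaining 2 must be deranged: !2 = 1.
Total: 15 × 1 = 15.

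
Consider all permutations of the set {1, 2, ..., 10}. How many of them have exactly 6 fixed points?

1890

Pick the 6 fixed positions: C(10,6) = 210 ways.
The remaining 4 must be deranged: !4 = 9.
Total: 210 × 9 = 1890.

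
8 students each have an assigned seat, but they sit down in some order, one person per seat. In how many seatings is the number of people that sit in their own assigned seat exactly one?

14832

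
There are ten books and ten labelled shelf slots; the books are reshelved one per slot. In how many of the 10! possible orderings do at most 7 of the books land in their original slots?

3628754

Sum C(10,i)·!(10-i) for i = 0..7:
  i=0: C(10,0)·!10 = 1·1334961 = 1334961
  i=1: C(10,1)·!9 = 10·133496 = 1334960
  i=2: C(10,2)·!8 = 45·14833 = 667485
  i=3: C(10,3)·!7 = 120·1854 = 222480
  i=4: C(10,4)·!6 = 210·265 = 55650
  i=5: C(10,5)·!5 = 252·44 = 11088
  i=6: C(10,6)·!4 = 210·9 = 1890
  i=7: C(10,7)·!3 = 120·2 = 240
Total = 3628754.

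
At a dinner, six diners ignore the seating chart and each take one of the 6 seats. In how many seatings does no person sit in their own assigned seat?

!6 = 6! · Σ_{k=0}^{6} (-1)^k/k!
= 6! - 6!/1! + 6!/2! - 6!/3! + 6!/4! - 6!/5! + 6!/6!
= 720 - 720 + 360 - 120 + 30 - 6 + 1
= 265

265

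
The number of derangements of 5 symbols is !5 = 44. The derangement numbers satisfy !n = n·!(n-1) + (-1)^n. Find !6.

265

!6 = 6·44 + 1 = 265.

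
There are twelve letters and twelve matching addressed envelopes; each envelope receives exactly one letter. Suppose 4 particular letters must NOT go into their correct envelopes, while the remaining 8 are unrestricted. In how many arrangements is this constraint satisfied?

Inclusion-exclusion on the 4 forbidden self-matches:
Σ_{j=0}^{4} (-1)^j C(4,j)(12-j)!
= C(4,0)·12! - C(4,1)·11! + C(4,2)·10! - C(4,3)·9! + C(4,4)·8!
= 479001600 - 159667200 + 21772800 - 1451520 + 40320
= 339696000

339696000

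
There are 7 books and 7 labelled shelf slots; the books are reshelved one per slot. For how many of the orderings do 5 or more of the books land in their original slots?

22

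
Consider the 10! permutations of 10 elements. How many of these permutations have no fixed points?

1334961

!10 = 10! · Σ_{k=0}^{10} (-1)^k/k!
= 10! - 10!/1! + 10!/2! - 10!/3! + 10!/4! - 10!/5! + 10!/6! - 10!/7! + 10!/8! - 10!/9! + 10!/10!
= 3628800 - 3628800 + 1814400 - 604800 + 151200 - 30240 + 5040 - 720 + 90 - 10 + 1
= 1334961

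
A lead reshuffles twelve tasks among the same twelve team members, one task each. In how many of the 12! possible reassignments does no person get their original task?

Use !n = (n-1)(!(n-1) + !(n-2)).
!12 = 11·(14684570 + 1334961) = 11·16019531 = 176214841

176214841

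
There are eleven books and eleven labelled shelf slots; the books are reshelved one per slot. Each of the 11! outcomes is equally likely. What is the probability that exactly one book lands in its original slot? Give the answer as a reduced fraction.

Favorable outcomes: C(11,1)·!10 = 11·1334961 = 14684571.
Total outcomes: 11! = 39916800.
Probability = 14684571/39916800 = 16481/44800.

16481/44800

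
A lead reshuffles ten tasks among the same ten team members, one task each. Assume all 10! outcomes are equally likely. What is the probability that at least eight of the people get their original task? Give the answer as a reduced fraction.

Favorable outcomes: Σ_{i≥8} C(10,i)·!(10-i) = 45·1 + 10·0 + 1·1 = 46.
Total outcomes: 10! = 3628800.
Probability = 46/3628800 = 23/1814400.

23/1814400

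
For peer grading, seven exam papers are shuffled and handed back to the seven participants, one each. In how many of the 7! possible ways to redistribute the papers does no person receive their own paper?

1854

The subfactorial !7 = [7!/e] (nearest integer).
7! = 5040, and 5040/e ≈ 1854.11, so !7 = 1854.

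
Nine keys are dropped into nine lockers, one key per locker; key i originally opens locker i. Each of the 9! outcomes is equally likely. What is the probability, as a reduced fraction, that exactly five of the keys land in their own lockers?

1/320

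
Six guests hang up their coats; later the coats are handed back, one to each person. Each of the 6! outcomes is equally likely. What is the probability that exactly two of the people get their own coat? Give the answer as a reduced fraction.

Favorable outcomes: C(6,2)·!4 = 15·9 = 135.
Total outcomes: 6! = 720.
Probability = 135/720 = 3/16.

3/16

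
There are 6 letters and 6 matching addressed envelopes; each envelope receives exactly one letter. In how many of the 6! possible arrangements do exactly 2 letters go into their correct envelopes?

135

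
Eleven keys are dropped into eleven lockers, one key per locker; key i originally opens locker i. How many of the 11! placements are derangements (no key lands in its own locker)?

14684570

The number of derangements of 11 is !11 = Σ_{k=0}^{11} (-1)^k·11!/k!
= 11! - 11!/1! + 11!/2! - 11!/3! + 11!/4! - 11!/5! + 11!/6! - 11!/7! + 11!/8! - 11!/9! + 11!/10! - 11!/11!
= 39916800 - 39916800 + 19958400 - 6652800 + 1663200 - 332640 + 55440 - 7920 + 990 - 110 + 11 - 1
= 14684570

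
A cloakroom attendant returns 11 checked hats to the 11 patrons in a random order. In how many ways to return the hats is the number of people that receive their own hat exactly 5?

122430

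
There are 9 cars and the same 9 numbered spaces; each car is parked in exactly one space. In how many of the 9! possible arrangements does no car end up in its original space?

133496

Use !n = n·!(n-1) + (-1)^n.
!9 = 9·14833 - 1 = 133496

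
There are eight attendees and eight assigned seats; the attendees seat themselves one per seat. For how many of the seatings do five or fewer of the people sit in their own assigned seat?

40291

Sum C(8,i)·!(8-i) for i = 0..5:
  i=0: C(8,0)·!8 = 1·14833 = 14833
  i=1: C(8,1)·!7 = 8·1854 = 14832
  i=2: C(8,2)·!6 = 28·265 = 7420
  i=3: C(8,3)·!5 = 56·44 = 2464
  i=4: C(8,4)·!4 = 70·9 = 630
  i=5: C(8,5)·!3 = 56·2 = 112
Total = 40291.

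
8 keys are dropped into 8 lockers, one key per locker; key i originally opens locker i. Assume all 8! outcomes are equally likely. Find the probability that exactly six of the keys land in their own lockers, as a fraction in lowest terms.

Favorable outcomes: C(8,6)·!2 = 28·1 = 28.
Total outcomes: 8! = 40320.
Probability = 28/40320 = 1/1440.

1/1440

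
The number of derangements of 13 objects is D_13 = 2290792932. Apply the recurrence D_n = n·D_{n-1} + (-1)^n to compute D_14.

D_14 = 14·2290792932 + 1 = 32071101049.

32071101049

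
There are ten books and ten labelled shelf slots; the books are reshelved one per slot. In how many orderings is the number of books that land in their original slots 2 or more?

958879

Sum C(10,i)·!(10-i) for i = 2..10:
  i=2: C(10,2)·!8 = 45·14833 = 667485
  i=3: C(10,3)·!7 = 120·1854 = 222480
  i=4: C(10,4)·!6 = 210·265 = 55650
  i=5: C(10,5)·!5 = 252·44 = 11088
  i=6: C(10,6)·!4 = 210·9 = 1890
  i=7: C(10,7)·!3 = 120·2 = 240
  i=8: C(10,8)·!2 = 45·1 = 45
  i=9: C(10,9)·!1 = 10·0 = 0
  i=10: C(10,10)·!0 = 1·1 = 1
Total = 958879.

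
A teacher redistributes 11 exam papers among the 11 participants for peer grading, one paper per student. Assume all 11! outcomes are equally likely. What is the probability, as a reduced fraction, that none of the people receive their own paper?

1468457/3991680

Favorable outcomes: !11 = 14684570.
Total outcomes: 11! = 39916800.
Probability = 14684570/39916800 = 1468457/3991680.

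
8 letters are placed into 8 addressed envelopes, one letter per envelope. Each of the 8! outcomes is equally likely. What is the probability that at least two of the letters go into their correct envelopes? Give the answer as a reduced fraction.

Favorable outcomes: Σ_{i≥2} C(8,i)·!(8-i) = 28·265 + 56·44 + 70·9 + 56·2 + 28·1 + 8·0 + 1·1 = 10655.
Total outcomes: 8! = 40320.
Probability = 10655/40320 = 2131/8064.

2131/8064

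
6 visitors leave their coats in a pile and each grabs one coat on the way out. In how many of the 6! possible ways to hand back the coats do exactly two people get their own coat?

135

Choose which 2 of the 6 are fixed: C(6,2) = 15.
The other 4 form a derangement: !4 = 9.
Total: 15 × 9 = 135.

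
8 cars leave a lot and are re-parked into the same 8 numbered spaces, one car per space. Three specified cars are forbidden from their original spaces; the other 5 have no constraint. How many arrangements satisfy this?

27240

Inclusion-exclusion on the 3 forbidden self-matches:
Σ_{j=0}^{3} (-1)^j C(3,j)(8-j)!
= C(3,0)·8! - C(3,1)·7! + C(3,2)·6! - C(3,3)·5!
= 40320 - 15120 + 2160 - 120
= 27240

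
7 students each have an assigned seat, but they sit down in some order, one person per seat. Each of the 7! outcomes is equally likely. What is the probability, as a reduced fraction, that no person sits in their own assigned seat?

103/280

Favorable outcomes: !7 = 1854.
Total outcomes: 7! = 5040.
Probability = 1854/5040 = 103/280.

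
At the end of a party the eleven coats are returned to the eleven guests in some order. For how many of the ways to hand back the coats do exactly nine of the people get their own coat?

55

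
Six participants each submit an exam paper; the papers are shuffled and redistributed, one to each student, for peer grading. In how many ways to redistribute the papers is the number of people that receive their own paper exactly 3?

Choose which 3 of the 6 are fixed: C(6,3) = 20.
The remaining 3 must be deranged: !3 = 2.
Total: 20 × 2 = 40.

40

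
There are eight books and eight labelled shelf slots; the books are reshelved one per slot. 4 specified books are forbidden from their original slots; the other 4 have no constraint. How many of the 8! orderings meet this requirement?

Let A_j be the event that the j-th constrained one is fixed. By inclusion-exclusion over the 4 events:
Σ_{j=0}^{4} (-1)^j C(4,j)(8-j)!
= C(4,0)·8! - C(4,1)·7! + C(4,2)·6! - C(4,3)·5! + C(4,4)·4!
= 40320 - 20160 + 4320 - 480 + 24
= 24024

24024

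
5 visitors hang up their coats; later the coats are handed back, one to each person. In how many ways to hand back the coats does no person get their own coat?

Use !n = (n-1)(!(n-1) + !(n-2)).
!5 = 4·(9 + 2) = 4·11 = 44

44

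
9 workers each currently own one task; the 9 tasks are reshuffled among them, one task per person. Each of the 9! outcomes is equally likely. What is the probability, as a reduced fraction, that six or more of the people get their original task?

41/72576

Favorable outcomes: Σ_{i≥6} C(9,i)·!(9-i) = 84·2 + 36·1 + 9·0 + 1·1 = 205.
Total outcomes: 9! = 362880.
Probability = 205/362880 = 41/72576.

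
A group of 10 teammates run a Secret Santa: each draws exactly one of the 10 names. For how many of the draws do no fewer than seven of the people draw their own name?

286

# with exactly i fixed is C(10,i)·!(10-i); sum over i=7..10:
  i=7: C(10,7)·!3 = 120·2 = 240
  i=8: C(10,8)·!2 = 45·1 = 45
  i=9: C(10,9)·!1 = 10·0 = 0
  i=10: C(10,10)·!0 = 1·1 = 1
Total = 286.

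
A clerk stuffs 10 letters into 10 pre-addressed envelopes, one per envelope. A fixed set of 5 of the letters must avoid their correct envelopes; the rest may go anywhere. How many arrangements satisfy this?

2170680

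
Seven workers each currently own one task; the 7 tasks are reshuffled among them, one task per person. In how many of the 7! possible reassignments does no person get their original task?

1854

By inclusion-exclusion, !7 = Σ (-1)^k · 7!/k! for k=0..7
= 7! - 7!/1! + 7!/2! - 7!/3! + 7!/4! - 7!/5! + 7!/6! - 7!/7!
= 5040 - 5040 + 2520 - 840 + 210 - 42 + 7 - 1
= 1854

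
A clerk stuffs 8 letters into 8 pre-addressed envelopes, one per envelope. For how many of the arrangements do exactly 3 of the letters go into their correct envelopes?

Pick the 3 fixed positions: C(8,3) = 56 ways.
The remaining 5 must be deranged: !5 = 44.
Total: 56 × 44 = 2464.

2464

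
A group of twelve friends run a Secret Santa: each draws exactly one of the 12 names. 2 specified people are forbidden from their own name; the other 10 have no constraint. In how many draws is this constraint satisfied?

402796800

Inclusion-exclusion on the 2 forbidden self-matches:
Σ_{j=0}^{2} (-1)^j C(2,j)(12-j)!
= C(2,0)·12! - C(2,1)·11! + C(2,2)·10!
= 479001600 - 79833600 + 3628800
= 402796800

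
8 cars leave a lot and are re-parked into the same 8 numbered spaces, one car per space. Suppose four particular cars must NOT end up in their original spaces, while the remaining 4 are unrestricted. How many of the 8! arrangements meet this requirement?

24024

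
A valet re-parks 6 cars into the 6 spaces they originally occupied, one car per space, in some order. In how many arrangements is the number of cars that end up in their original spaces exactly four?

Pick the 4 fixed positions: C(6,4) = 15 ways.
The remaining 2 must be deranged: !2 = 1.
Total: 15 × 1 = 15.

15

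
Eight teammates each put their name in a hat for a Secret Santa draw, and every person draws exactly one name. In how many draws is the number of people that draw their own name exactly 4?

Choose which 4 of the 8 are fixed: C(8,4) = 70.
The other 4 form a derangement: !4 = 9.
Total: 70 × 9 = 630.

630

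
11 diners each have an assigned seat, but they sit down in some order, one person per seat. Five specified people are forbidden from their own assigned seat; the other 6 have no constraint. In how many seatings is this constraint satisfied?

25022880

Let A_j be the event that the j-th constrained one is fixed. By inclusion-exclusion over the 5 events:
Σ_{j=0}^{5} (-1)^j C(5,j)(11-j)!
= C(5,0)·11! - C(5,1)·10! + C(5,2)·9! - C(5,3)·8! + C(5,4)·7! - C(5,5)·6!
= 39916800 - 18144000 + 3628800 - 403200 + 25200 - 720
= 25022880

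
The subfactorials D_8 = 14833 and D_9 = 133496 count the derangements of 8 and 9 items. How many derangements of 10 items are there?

1334961

D_10 = (10-1)·(D_9 + D_8) = 9·(133496 + 14833) = 9·148329 = 1334961.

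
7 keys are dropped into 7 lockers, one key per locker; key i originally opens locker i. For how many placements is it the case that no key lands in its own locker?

1854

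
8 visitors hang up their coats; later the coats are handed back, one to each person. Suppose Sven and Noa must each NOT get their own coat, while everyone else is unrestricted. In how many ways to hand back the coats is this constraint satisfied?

Inclusion-exclusion on the 2 forbidden self-matches:
Σ_{j=0}^{2} (-1)^j C(2,j)(8-j)!
= C(2,0)·8! - C(2,1)·7! + C(2,2)·6!
= 40320 - 10080 + 720
= 30960

30960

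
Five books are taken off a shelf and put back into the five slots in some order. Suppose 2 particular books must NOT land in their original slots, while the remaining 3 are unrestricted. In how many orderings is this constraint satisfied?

78

Inclusion-exclusion on the 2 forbidden self-matches:
Σ_{j=0}^{2} (-1)^j C(2,j)(5-j)!
= C(2,0)·5! - C(2,1)·4! + C(2,2)·3!
= 120 - 48 + 6
= 78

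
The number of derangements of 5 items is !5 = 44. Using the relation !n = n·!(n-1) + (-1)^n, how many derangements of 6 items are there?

265

!6 = 6·44 + 1 = 265.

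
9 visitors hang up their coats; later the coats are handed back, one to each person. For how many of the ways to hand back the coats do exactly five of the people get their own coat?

1134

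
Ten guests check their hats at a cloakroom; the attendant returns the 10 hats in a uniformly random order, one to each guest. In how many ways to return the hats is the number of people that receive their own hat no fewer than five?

13264

# with exactly i fixed is C(10,i)·!(10-i); sum over i=5..10:
  i=5: C(10,5)·!5 = 252·44 = 11088
  i=6: C(10,6)·!4 = 210·9 = 1890
  i=7: C(10,7)·!3 = 120·2 = 240
  i=8: C(10,8)·!2 = 45·1 = 45
  i=9: C(10,9)·!1 = 10·0 = 0
  i=10: C(10,10)·!0 = 1·1 = 1
Total = 13264.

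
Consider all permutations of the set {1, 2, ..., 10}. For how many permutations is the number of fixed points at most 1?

# with exactly i fixed is C(10,i)·!(10-i); sum over i=0..1:
  i=0: C(10,0)·!10 = 1·1334961 = 1334961
  i=1: C(10,1)·!9 = 10·133496 = 1334960
Total = 2669921.

2669921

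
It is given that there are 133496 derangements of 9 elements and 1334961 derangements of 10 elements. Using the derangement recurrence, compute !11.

!11 = (11-1)·(!10 + !9) = 10·(1334961 + 133496) = 10·1468457 = 14684570.

14684570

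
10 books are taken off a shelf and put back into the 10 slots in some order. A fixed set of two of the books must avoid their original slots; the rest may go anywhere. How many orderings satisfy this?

Inclusion-exclusion on the 2 forbidden self-matches:
Σ_{j=0}^{2} (-1)^j C(2,j)(10-j)!
= C(2,0)·10! - C(2,1)·9! + C(2,2)·8!
= 3628800 - 725760 + 40320
= 2943360

2943360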